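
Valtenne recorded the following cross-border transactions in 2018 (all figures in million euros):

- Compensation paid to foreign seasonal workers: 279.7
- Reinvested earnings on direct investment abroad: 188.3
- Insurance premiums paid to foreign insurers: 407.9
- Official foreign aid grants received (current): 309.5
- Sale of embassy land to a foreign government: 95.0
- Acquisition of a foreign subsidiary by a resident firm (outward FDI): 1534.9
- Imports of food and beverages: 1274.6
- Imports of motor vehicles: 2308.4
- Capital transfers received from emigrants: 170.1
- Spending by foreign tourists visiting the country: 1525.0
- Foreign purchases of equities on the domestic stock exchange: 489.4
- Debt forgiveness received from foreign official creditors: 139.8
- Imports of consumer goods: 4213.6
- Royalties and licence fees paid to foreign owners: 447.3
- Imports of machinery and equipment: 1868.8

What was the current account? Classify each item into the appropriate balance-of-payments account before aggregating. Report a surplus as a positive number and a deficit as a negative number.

-8777.5

Goods: -2308.4 - 1868.8 - 1274.6 - 4213.6 = -9665.4
Services: -407.9 - 447.3 + 1525.0 = 669.8
Primary income: -279.7 + 188.3 = -91.4
Secondary income: 309.5
Current account = (-9665.4) + 669.8 + (-91.4) + 309.5 = -8777.5
(Excluded from the current account — capital account: sale of embassy land to a foreign government 95.0, capital transfers received from emigrants 170.1, debt forgiveness received from foreign official creditors 139.8; financial account: acquisition of a foreign subsidiary by a resident firm (outward FDI) 1534.9, foreign purchases of equities on the domestic stock exchange 489.4.)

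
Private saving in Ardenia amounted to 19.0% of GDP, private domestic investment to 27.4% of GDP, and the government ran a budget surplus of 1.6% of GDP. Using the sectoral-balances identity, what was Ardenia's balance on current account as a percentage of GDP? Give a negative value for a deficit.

-6.8

By the sectoral-balances identity, CA = (S_private - I) + (T - G).
Private balance = 19.0 - 27.4 = -8.4
Government balance (T - G) = 1.6
CA = -8.4 + 1.6 = -6.8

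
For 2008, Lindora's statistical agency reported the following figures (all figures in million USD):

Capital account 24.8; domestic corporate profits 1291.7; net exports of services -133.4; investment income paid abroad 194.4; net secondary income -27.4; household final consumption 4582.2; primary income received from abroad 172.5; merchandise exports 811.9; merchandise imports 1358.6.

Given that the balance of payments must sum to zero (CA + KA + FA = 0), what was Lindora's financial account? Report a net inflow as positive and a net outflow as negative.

Goods balance = 811.9 - 1358.6 = -546.7
Services balance = -133.4
Trade balance (goods + services) = -546.7 + (-133.4) = -680.1
Net primary income = 172.5 - 194.4 = -21.9
Net secondary income = -27.4
Current account = -680.1 + (-21.9) + (-27.4) = -729.4
Financial account = -(-729.4 + 24.8) = 704.6

704.6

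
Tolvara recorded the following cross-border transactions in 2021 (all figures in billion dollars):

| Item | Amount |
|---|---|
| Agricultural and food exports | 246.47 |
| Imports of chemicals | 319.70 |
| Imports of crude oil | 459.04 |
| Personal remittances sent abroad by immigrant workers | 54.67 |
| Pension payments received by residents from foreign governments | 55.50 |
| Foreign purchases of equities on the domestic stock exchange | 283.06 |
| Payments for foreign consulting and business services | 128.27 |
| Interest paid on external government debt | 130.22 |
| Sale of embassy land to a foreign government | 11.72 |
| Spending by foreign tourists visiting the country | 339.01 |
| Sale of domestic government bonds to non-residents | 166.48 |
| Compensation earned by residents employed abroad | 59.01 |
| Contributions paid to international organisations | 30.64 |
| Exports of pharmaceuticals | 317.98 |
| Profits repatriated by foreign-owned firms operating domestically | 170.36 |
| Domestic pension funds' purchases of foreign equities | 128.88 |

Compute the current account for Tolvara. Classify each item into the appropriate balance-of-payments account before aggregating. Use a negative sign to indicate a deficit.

Goods: 246.47 + 317.98 - 319.70 - 459.04 = -214.29
Services: -128.27 + 339.01 = 210.74
Primary income: 59.01 - 130.22 - 170.36 = -241.57
Secondary income: -54.67 + 55.50 - 30.64 = -29.81
Current account = (-214.29) + 210.74 + (-241.57) + (-29.81) = -274.93
(Excluded from the current account — financial account: foreign purchases of equities on the domestic stock exchange 283.06, sale of domestic government bonds to non-residents 166.48, domestic pension funds' purchases of foreign equities 128.88; capital account: sale of embassy land to a foreign government 11.72.)

-274.93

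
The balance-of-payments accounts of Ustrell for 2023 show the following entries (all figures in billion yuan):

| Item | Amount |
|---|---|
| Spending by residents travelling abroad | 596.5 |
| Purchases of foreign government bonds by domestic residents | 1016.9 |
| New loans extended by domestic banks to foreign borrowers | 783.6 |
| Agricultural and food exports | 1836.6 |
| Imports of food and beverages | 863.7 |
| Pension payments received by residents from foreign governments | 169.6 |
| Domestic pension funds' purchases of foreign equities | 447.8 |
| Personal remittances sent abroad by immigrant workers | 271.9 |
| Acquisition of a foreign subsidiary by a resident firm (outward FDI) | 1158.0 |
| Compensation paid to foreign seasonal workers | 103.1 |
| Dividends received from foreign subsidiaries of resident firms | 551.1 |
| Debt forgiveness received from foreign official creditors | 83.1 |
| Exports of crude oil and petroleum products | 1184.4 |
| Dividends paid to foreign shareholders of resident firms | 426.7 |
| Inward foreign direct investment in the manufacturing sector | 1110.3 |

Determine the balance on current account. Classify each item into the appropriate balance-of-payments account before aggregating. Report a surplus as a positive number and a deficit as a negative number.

Goods: -863.7 + 1184.4 + 1836.6 = 2157.3
Services: -596.5
Primary income: 551.1 - 426.7 - 103.1 = 21.3
Secondary income: 169.6 - 271.9 = -102.3
Current account = 2157.3 + (-596.5) + 21.3 + (-102.3) = 1479.8
(Excluded from the current account — financial account: purchases of foreign government bonds by domestic residents 1016.9, new loans extended by domestic banks to foreign borrowers 783.6, domestic pension funds' purchases of foreign equities 447.8, acquisition of a foreign subsidiary by a resident firm (outward FDI) 1158.0, inward foreign direct investment in the manufacturing sector 1110.3; capital account: debt forgiveness received from foreign official creditors 83.1.)

1479.8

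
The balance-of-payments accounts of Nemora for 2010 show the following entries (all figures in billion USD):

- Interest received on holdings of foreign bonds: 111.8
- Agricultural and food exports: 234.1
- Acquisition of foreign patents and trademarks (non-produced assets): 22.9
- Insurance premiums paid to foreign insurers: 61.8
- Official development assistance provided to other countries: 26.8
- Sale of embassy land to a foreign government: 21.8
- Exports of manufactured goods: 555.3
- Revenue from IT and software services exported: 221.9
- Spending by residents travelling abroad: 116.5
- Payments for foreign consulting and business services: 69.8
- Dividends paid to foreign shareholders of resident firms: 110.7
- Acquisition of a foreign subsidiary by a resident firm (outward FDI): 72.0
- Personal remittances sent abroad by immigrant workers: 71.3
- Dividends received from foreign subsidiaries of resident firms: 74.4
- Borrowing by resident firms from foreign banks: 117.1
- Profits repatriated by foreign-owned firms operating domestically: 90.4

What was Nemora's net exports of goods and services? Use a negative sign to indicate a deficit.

763.2

Goods: 555.3 + 234.1 = 789.4
Services: -61.8 - 69.8 - 116.5 + 221.9 = -26.2
Trade balance = 789.4 + (-26.2) = 763.2
(Excluded from the trade balance — primary income: interest received on holdings of foreign bonds 111.8, dividends paid to foreign shareholders of resident firms 110.7, dividends received from foreign subsidiaries of resident firms 74.4, profits repatriated by foreign-owned firms operating domestically 90.4; capital account: acquisition of foreign patents and trademarks (non-produced assets) 22.9, sale of embassy land to a foreign government 21.8; secondary income: official development assistance provided to other countries 26.8, personal remittances sent abroad by immigrant workers 71.3; financial account: acquisition of a foreign subsidiary by a resident firm (outward FDI) 72.0, borrowing by resident firms from foreign banks 117.1.)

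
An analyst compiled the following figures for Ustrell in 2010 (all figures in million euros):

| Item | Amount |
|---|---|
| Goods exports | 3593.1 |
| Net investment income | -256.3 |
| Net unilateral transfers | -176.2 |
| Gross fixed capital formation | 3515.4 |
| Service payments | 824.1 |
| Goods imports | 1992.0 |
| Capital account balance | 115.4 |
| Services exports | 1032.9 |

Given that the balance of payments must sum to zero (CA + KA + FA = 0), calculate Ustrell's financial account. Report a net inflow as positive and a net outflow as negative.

Goods balance = 3593.1 - 1992.0 = 1601.1
Services balance = 1032.9 - 824.1 = 208.8
Trade balance (goods + services) = 1601.1 + 208.8 = 1809.9
Net primary income = -256.3
Net secondary income = -176.2
Current account = 1809.9 + (-256.3) + (-176.2) = 1377.4
Financial account = -(1377.4 + 115.4) = -1492.8

-1492.8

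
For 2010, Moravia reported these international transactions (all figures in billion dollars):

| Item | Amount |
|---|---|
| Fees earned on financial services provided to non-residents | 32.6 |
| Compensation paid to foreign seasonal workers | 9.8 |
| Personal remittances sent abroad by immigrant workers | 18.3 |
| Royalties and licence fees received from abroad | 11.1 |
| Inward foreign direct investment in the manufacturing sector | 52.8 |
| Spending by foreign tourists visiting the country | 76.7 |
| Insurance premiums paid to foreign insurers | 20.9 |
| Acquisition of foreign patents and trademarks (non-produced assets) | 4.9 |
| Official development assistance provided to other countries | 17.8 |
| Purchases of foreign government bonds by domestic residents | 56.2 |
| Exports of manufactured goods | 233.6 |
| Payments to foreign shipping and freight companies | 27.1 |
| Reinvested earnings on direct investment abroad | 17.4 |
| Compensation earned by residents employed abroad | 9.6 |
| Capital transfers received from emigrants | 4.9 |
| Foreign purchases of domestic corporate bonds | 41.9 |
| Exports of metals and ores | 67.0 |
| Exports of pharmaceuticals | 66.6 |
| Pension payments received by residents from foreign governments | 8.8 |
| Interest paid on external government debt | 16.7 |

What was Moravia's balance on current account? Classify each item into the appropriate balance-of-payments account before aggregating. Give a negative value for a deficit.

412.8

Goods: 66.6 + 233.6 + 67.0 = 367.2
Services: -20.9 - 27.1 + 11.1 + 76.7 + 32.6 = 72.4
Primary income: 17.4 + 9.6 - 16.7 - 9.8 = 0.5
Secondary income: -18.3 - 17.8 + 8.8 = -27.3
Current account = 367.2 + 72.4 + 0.5 + (-27.3) = 412.8
(Excluded from the current account — financial account: inward foreign direct investment in the manufacturing sector 52.8, purchases of foreign government bonds by domestic residents 56.2, foreign purchases of domestic corporate bonds 41.9; capital account: acquisition of foreign patents and trademarks (non-produced assets) 4.9, capital transfers received from emigrants 4.9.)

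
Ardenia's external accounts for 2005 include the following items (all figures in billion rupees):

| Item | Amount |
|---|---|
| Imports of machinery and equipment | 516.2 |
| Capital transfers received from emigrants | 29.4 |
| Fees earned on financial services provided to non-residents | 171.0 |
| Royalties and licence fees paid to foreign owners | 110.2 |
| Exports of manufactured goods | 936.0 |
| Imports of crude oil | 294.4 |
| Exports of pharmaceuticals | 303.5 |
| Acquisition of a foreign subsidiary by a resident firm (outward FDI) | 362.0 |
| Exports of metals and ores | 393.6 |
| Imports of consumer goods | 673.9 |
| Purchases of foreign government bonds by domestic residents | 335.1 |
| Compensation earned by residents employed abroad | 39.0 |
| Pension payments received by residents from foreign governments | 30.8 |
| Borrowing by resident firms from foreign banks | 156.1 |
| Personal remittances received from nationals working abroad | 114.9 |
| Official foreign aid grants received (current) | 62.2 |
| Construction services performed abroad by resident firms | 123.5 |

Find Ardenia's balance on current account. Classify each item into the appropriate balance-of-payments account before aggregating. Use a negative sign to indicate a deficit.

Goods: -673.9 + 936.0 - 516.2 + 393.6 + 303.5 - 294.4 = 148.6
Services: 123.5 + 171.0 - 110.2 = 184.3
Primary income: 39.0
Secondary income: 114.9 + 30.8 + 62.2 = 207.9
Current account = 148.6 + 184.3 + 39.0 + 207.9 = 579.8
(Excluded from the current account — capital account: capital transfers received from emigrants 29.4; financial account: acquisition of a foreign subsidiary by a resident firm (outward FDI) 362.0, purchases of foreign government bonds by domestic residents 335.1, borrowing by resident firms from foreign banks 156.1.)

579.8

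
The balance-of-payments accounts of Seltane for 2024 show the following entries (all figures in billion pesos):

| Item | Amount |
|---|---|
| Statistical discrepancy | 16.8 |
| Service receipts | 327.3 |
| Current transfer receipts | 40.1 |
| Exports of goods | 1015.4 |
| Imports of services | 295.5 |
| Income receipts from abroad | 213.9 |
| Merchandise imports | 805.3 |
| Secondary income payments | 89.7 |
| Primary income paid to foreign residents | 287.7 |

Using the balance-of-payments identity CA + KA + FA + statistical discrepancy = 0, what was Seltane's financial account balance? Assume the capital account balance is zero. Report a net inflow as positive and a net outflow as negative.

-135.3

Goods balance = 1015.4 - 805.3 = 210.1
Services balance = 327.3 - 295.5 = 31.8
Trade balance (goods + services) = 210.1 + 31.8 = 241.9
Net primary income = 213.9 - 287.7 = -73.8
Net secondary income = 40.1 - 89.7 = -49.6
Current account = 241.9 + (-73.8) + (-49.6) = 118.5
Financial account = -(118.5 + 16.8) = -135.3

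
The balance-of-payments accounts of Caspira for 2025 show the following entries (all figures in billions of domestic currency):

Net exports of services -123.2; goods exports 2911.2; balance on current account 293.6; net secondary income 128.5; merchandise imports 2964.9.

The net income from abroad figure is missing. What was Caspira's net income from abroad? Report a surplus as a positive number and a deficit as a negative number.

Current account = goods balance + services balance + net primary income + net secondary income
Sum of the known components = -48.4
Net income from abroad = CA - (known components) = 293.6 - (-48.4) = 342.0

342.0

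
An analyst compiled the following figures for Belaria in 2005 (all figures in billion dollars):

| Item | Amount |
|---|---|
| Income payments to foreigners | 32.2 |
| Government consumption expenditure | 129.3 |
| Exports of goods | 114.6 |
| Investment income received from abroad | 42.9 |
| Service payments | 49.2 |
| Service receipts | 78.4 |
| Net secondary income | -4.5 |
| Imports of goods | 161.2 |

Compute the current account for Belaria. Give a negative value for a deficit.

Goods balance = 114.6 - 161.2 = -46.6
Services balance = 78.4 - 49.2 = 29.2
Trade balance (goods + services) = -46.6 + 29.2 = -17.4
Net primary income = 42.9 - 32.2 = 10.7
Net secondary income = -4.5
Current account = -17.4 + 10.7 + (-4.5) = -11.2

-11.2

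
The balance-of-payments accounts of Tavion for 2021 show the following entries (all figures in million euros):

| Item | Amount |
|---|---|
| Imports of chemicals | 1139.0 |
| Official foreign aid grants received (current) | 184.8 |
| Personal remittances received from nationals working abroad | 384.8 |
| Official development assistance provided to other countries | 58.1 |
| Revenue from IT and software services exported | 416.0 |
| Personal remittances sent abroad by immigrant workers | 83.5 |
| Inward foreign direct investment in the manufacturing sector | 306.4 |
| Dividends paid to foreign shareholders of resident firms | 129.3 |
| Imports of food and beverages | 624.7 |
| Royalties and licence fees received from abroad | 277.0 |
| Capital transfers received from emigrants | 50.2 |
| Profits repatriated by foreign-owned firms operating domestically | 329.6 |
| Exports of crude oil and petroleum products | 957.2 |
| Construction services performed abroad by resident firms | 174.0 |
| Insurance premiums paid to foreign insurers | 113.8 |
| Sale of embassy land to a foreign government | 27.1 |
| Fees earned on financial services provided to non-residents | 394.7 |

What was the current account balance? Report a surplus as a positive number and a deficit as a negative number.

Goods: -1139.0 + 957.2 - 624.7 = -806.5
Services: 394.7 + 416.0 + 174.0 + 277.0 - 113.8 = 1147.9
Primary income: -329.6 - 129.3 = -458.9
Secondary income: -83.5 + 184.8 + 384.8 - 58.1 = 428.0
Current account = (-806.5) + 1147.9 + (-458.9) + 428.0 = 310.5
(Excluded from the current account — financial account: inward foreign direct investment in the manufacturing sector 306.4; capital account: capital transfers received from emigrants 50.2, sale of embassy land to a foreign government 27.1.)

310.5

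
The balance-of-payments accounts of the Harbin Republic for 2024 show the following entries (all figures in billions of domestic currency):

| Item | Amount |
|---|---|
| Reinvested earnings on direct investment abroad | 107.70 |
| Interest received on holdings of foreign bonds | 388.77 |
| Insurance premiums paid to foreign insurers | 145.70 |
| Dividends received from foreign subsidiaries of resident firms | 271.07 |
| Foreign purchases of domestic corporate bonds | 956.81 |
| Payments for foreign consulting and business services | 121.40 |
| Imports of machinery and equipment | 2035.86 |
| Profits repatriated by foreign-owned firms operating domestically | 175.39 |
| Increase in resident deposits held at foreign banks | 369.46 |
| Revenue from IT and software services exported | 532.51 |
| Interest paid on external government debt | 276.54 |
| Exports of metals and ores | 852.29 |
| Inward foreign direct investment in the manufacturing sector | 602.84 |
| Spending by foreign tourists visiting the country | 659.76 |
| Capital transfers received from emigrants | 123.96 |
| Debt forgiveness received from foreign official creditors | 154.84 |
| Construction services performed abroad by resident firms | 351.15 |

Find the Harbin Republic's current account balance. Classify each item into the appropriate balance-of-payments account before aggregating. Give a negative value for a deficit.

Goods: -2035.86 + 852.29 = -1183.57
Services: 351.15 - 145.70 + 532.51 - 121.40 + 659.76 = 1276.32
Primary income: 271.07 + 107.70 - 276.54 + 388.77 - 175.39 = 315.61
Current account = (-1183.57) + 1276.32 + 315.61 = 408.36
(Excluded from the current account — financial account: foreign purchases of domestic corporate bonds 956.81, increase in resident deposits held at foreign banks 369.46, inward foreign direct investment in the manufacturing sector 602.84; capital account: capital transfers received from emigrants 123.96, debt forgiveness received from foreign official creditors 154.84.)

408.36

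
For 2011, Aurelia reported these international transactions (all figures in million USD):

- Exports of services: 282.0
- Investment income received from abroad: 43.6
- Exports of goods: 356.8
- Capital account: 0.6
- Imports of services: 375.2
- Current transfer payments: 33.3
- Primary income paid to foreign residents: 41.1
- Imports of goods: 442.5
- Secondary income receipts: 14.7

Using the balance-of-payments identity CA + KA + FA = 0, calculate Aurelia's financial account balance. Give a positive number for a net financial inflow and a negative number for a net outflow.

194.4

Goods balance = 356.8 - 442.5 = -85.7
Services balance = 282.0 - 375.2 = -93.2
Trade balance (goods + services) = -85.7 + (-93.2) = -178.9
Net primary income = 43.6 - 41.1 = 2.5
Net secondary income = 14.7 - 33.3 = -18.6
Current account = -178.9 + 2.5 + (-18.6) = -195.0
Financial account = -(-195.0 + 0.6) = 194.4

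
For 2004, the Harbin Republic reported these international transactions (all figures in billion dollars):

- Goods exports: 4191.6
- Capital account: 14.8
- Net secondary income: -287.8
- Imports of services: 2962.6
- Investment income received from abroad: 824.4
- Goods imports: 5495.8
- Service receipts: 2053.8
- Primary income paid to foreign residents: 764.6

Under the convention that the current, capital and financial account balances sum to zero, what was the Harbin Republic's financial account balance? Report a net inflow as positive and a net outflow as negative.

2426.2

Goods balance = 4191.6 - 5495.8 = -1304.2
Services balance = 2053.8 - 2962.6 = -908.8
Trade balance (goods + services) = -1304.2 + (-908.8) = -2213.0
Net primary income = 824.4 - 764.6 = 59.8
Net secondary income = -287.8
Current account = -2213.0 + 59.8 + (-287.8) = -2441.0
Financial account = -(-2441.0 + 14.8) = 2426.2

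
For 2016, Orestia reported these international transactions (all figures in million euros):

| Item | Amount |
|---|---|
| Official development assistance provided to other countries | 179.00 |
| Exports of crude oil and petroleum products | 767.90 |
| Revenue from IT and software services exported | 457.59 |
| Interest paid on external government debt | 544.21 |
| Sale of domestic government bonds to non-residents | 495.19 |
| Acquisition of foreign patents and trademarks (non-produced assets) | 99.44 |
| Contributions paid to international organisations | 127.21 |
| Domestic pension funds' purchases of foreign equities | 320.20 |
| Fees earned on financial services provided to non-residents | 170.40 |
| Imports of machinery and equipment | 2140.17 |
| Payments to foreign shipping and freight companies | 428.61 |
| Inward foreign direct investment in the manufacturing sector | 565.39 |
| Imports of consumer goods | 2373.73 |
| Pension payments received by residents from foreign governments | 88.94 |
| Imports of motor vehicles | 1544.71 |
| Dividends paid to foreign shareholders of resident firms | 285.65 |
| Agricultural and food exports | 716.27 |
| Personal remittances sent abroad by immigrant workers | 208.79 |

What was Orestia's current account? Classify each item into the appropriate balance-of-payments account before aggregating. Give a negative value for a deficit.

Goods: 716.27 - 2140.17 - 1544.71 - 2373.73 + 767.90 = -4574.44
Services: 457.59 - 428.61 + 170.40 = 199.38
Primary income: -285.65 - 544.21 = -829.86
Secondary income: -127.21 - 208.79 - 179.00 + 88.94 = -426.06
Current account = (-4574.44) + 199.38 + (-829.86) + (-426.06) = -5630.98
(Excluded from the current account — financial account: sale of domestic government bonds to non-residents 495.19, domestic pension funds' purchases of foreign equities 320.20, inward foreign direct investment in the manufacturing sector 565.39; capital account: acquisition of foreign patents and trademarks (non-produced assets) 99.44.)

-5630.98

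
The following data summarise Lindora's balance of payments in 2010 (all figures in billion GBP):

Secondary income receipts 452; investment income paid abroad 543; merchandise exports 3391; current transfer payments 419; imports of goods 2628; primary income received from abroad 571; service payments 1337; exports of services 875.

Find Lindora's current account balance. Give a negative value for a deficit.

Goods balance = 3391 - 2628 = 763
Services balance = 875 - 1337 = -462
Trade balance (goods + services) = 763 + (-462) = 301
Net primary income = 571 - 543 = 28
Net secondary income = 452 - 419 = 33
Current account = 301 + 28 + 33 = 362

362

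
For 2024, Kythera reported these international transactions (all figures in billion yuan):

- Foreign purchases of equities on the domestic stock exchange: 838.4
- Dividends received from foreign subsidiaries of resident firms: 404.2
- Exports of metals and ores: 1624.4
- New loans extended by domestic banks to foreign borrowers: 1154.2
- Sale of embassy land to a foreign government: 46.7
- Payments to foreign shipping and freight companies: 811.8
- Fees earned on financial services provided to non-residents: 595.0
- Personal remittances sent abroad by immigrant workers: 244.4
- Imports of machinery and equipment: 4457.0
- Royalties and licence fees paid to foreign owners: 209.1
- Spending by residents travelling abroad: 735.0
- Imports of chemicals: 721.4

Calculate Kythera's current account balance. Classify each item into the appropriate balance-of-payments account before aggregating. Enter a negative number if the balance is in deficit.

-4555.1

Goods: -4457.0 + 1624.4 - 721.4 = -3554.0
Services: -735.0 + 595.0 - 811.8 - 209.1 = -1160.9
Primary income: 404.2
Secondary income: -244.4
Current account = (-3554.0) + (-1160.9) + 404.2 + (-244.4) = -4555.1
(Excluded from the current account — financial account: foreign purchases of equities on the domestic stock exchange 838.4, new loans extended by domestic banks to foreign borrowers 1154.2; capital account: sale of embassy land to a foreign government 46.7.)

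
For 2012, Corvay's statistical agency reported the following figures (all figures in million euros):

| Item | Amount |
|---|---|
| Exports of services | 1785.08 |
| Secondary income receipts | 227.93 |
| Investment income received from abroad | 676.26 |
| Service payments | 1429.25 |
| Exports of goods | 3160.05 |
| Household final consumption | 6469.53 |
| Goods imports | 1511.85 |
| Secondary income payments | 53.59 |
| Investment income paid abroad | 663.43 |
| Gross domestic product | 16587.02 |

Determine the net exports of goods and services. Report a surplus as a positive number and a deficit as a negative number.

2004.03

Goods balance = 3160.05 - 1511.85 = 1648.20
Services balance = 1785.08 - 1429.25 = 355.83
Trade balance (goods + services) = 1648.20 + 355.83 = 2004.03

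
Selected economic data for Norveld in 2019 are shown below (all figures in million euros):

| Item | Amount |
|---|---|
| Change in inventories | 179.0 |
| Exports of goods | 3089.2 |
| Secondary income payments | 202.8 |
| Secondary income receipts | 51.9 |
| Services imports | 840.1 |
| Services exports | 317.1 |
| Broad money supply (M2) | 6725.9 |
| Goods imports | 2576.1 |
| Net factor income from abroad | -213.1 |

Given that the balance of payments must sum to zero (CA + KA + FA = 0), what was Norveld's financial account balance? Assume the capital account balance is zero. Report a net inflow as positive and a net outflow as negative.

Goods balance = 3089.2 - 2576.1 = 513.1
Services balance = 317.1 - 840.1 = -523.0
Trade balance (goods + services) = 513.1 + (-523.0) = -9.9
Net primary income = -213.1
Net secondary income = 51.9 - 202.8 = -150.9
Current account = -9.9 + (-213.1) + (-150.9) = -373.9
Financial account = -(-373.9) = 373.9

373.9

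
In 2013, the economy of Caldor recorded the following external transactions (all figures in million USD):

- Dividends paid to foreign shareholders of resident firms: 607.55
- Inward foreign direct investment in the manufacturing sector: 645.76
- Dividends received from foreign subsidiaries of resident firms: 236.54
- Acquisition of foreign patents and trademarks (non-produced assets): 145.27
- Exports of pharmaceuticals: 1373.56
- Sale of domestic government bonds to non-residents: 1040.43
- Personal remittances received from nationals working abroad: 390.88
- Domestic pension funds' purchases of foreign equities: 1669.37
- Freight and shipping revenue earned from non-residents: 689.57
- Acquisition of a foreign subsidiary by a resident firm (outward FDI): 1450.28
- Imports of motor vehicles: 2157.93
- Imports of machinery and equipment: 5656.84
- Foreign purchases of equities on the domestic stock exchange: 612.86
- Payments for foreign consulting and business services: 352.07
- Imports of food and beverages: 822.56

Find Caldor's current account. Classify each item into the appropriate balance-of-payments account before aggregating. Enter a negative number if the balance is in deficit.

Goods: -5656.84 - 2157.93 + 1373.56 - 822.56 = -7263.77
Services: -352.07 + 689.57 = 337.50
Primary income: -607.55 + 236.54 = -371.01
Secondary income: 390.88
Current account = (-7263.77) + 337.50 + (-371.01) + 390.88 = -6906.40
(Excluded from the current account — financial account: inward foreign direct investment in the manufacturing sector 645.76, sale of domestic government bonds to non-residents 1040.43, domestic pension funds' purchases of foreign equities 1669.37, acquisition of a foreign subsidiary by a resident firm (outward FDI) 1450.28, foreign purchases of equities on the domestic stock exchange 612.86; capital account: acquisition of foreign patents and trademarks (non-produced assets) 145.27.)

-6906.40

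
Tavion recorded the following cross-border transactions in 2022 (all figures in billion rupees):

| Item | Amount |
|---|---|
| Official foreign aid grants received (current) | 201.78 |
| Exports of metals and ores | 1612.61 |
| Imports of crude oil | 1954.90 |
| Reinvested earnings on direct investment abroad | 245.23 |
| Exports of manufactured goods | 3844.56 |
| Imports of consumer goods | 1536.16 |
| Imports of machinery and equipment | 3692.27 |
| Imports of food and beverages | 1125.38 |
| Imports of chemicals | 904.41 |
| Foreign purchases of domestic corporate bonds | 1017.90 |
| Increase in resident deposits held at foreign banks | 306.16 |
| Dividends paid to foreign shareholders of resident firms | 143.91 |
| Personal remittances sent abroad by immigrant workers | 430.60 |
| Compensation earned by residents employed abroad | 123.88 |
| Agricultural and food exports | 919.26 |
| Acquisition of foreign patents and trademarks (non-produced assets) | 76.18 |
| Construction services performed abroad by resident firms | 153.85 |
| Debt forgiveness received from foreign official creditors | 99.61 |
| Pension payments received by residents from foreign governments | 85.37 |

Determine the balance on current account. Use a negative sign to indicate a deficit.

Goods: -904.41 - 1536.16 + 919.26 - 3692.27 - 1125.38 + 3844.56 - 1954.90 + 1612.61 = -2836.69
Services: 153.85
Primary income: 123.88 - 143.91 + 245.23 = 225.20
Secondary income: -430.60 + 201.78 + 85.37 = -143.45
Current account = (-2836.69) + 153.85 + 225.20 + (-143.45) = -2601.09
(Excluded from the current account — financial account: foreign purchases of domestic corporate bonds 1017.90, increase in resident deposits held at foreign banks 306.16; capital account: acquisition of foreign patents and trademarks (non-produced assets) 76.18, debt forgiveness received from foreign official creditors 99.61.)

-2601.09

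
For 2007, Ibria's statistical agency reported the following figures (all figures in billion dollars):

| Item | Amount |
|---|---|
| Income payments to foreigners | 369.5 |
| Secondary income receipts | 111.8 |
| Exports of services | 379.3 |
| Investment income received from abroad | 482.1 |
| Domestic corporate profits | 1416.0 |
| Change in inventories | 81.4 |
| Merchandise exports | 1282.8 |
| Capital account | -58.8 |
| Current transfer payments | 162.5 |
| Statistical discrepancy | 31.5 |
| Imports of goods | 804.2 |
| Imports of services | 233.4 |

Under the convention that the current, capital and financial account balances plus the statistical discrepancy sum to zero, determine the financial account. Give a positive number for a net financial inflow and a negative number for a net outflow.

-659.1

Goods balance = 1282.8 - 804.2 = 478.6
Services balance = 379.3 - 233.4 = 145.9
Trade balance (goods + services) = 478.6 + 145.9 = 624.5
Net primary income = 482.1 - 369.5 = 112.6
Net secondary income = 111.8 - 162.5 = -50.7
Current account = 624.5 + 112.6 + (-50.7) = 686.4
Financial account = -(686.4 + (-58.8) + 31.5) = -659.1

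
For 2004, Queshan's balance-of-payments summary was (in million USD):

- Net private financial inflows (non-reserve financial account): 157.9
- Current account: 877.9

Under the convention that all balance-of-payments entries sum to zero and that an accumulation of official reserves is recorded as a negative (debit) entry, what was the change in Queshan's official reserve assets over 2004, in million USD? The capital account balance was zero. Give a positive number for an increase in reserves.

1035.8

Official reserve transactions balance = -(877.9 + 157.9) = -1035.8
An accumulation of reserves is recorded as a debit (negative entry), so the change in the stock of reserves is the negative of that balance.
Change in official reserves = -(-1035.8) = 1035.8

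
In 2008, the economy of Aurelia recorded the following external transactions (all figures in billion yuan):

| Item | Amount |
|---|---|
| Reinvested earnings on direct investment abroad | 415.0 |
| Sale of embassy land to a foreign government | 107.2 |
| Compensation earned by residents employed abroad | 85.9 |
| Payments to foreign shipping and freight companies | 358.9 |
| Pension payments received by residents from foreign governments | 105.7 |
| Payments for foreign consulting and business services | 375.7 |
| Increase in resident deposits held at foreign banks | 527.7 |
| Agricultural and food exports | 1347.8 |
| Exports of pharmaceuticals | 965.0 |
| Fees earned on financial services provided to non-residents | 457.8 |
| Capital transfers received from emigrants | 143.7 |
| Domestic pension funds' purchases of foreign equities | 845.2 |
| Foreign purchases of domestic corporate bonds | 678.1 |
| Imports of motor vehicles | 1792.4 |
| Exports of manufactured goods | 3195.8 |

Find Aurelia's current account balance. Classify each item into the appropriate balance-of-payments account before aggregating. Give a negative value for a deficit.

Goods: 1347.8 + 3195.8 - 1792.4 + 965.0 = 3716.2
Services: -358.9 + 457.8 - 375.7 = -276.8
Primary income: 415.0 + 85.9 = 500.9
Secondary income: 105.7
Current account = 3716.2 + (-276.8) + 500.9 + 105.7 = 4046.0
(Excluded from the current account — capital account: sale of embassy land to a foreign government 107.2, capital transfers received from emigrants 143.7; financial account: increase in resident deposits held at foreign banks 527.7, domestic pension funds' purchases of foreign equities 845.2, foreign purchases of domestic corporate bonds 678.1.)

4046.0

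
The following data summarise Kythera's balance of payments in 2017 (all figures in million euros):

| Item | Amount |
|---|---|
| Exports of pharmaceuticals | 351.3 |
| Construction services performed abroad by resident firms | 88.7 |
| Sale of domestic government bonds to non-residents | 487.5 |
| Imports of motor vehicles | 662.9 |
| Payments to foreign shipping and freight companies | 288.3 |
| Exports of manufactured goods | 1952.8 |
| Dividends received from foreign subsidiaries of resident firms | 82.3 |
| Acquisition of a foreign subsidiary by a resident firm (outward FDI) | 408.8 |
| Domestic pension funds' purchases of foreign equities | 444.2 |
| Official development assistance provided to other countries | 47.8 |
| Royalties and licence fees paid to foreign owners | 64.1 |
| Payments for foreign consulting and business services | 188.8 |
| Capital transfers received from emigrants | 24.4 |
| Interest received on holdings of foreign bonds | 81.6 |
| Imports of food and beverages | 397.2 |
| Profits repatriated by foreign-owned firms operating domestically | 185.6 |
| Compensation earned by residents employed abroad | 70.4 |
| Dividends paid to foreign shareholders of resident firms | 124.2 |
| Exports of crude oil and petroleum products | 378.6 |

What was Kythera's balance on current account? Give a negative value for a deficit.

Goods: 378.6 + 351.3 - 397.2 + 1952.8 - 662.9 = 1622.6
Services: 88.7 - 188.8 - 64.1 - 288.3 = -452.5
Primary income: 70.4 + 82.3 + 81.6 - 124.2 - 185.6 = -75.5
Secondary income: -47.8
Current account = 1622.6 + (-452.5) + (-75.5) + (-47.8) = 1046.8
(Excluded from the current account — financial account: sale of domestic government bonds to non-residents 487.5, acquisition of a foreign subsidiary by a resident firm (outward FDI) 408.8, domestic pension funds' purchases of foreign equities 444.2; capital account: capital transfers received from emigrants 24.4.)

1046.8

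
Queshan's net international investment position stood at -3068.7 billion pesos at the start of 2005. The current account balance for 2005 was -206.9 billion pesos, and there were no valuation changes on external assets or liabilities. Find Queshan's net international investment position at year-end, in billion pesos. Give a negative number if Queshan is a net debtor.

-3275.6

With no valuation effects, change in NIIP = current account = -206.9
End-of-year NIIP = -3068.7 + (-206.9) = -3275.6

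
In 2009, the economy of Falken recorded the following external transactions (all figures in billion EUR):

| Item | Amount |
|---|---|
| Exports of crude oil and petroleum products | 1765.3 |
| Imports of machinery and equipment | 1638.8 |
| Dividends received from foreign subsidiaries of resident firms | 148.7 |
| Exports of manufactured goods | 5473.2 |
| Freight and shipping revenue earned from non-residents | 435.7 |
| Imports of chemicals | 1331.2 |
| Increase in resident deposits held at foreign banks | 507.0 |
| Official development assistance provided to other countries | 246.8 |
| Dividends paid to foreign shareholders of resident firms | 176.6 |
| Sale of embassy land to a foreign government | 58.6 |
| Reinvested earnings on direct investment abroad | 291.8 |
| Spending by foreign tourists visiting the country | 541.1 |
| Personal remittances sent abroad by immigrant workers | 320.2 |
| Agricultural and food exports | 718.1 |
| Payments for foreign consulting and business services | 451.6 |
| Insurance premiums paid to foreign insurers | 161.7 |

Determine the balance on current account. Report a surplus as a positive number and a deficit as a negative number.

Goods: 1765.3 - 1331.2 + 718.1 - 1638.8 + 5473.2 = 4986.6
Services: 435.7 - 451.6 - 161.7 + 541.1 = 363.5
Primary income: 148.7 + 291.8 - 176.6 = 263.9
Secondary income: -320.2 - 246.8 = -567.0
Current account = 4986.6 + 363.5 + 263.9 + (-567.0) = 5047.0
(Excluded from the current account — financial account: increase in resident deposits held at foreign banks 507.0; capital account: sale of embassy land to a foreign government 58.6.)

5047.0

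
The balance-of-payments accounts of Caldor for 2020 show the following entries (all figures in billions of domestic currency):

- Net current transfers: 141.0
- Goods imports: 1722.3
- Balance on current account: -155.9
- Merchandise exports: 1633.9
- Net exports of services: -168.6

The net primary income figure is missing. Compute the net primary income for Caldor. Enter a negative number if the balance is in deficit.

-39.9

Current account = goods balance + services balance + net primary income + net secondary income
Sum of the known components = -116.0
Net primary income = CA - (known components) = -155.9 - (-116.0) = -39.9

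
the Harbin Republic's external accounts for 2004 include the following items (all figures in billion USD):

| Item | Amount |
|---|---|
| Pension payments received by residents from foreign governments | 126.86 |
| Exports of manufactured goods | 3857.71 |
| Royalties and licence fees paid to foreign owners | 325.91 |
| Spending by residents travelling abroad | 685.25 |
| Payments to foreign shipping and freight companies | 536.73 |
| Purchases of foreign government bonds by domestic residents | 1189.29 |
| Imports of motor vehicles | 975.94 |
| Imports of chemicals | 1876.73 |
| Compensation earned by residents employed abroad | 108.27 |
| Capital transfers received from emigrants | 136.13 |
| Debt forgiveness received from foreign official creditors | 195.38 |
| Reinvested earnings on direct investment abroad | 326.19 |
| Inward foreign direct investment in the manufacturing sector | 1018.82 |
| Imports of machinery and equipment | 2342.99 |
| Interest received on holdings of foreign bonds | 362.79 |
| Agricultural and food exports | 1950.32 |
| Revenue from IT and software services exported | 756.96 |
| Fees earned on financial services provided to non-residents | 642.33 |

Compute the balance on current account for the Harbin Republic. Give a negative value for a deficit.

Goods: -975.94 + 1950.32 + 3857.71 - 1876.73 - 2342.99 = 612.37
Services: -685.25 - 325.91 - 536.73 + 756.96 + 642.33 = -148.60
Primary income: 108.27 + 362.79 + 326.19 = 797.25
Secondary income: 126.86
Current account = 612.37 + (-148.60) + 797.25 + 126.86 = 1387.88
(Excluded from the current account — financial account: purchases of foreign government bonds by domestic residents 1189.29, inward foreign direct investment in the manufacturing sector 1018.82; capital account: capital transfers received from emigrants 136.13, debt forgiveness received from foreign official creditors 195.38.)

1387.88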